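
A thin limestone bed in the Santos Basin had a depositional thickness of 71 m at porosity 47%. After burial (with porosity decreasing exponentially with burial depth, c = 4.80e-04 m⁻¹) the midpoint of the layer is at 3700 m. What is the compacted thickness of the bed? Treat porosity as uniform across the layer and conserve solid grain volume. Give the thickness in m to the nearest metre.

41 m

Working in km (1 km = 1000 m; c in km⁻¹ = c in m⁻¹ × 1000):
Porosity at 3.7 km: φ = 0.47·exp(−0.48×3.7) = 0.0796
Solid-volume conservation: h(1−φ) = h₀(1−φ₀) ⇒ h = h₀·(1−φ₀)/(1−φ)
h = 0.071 × (1 − 0.47)/(1 − 0.0796) = 0.071 × 0.5758 = 0.0409 km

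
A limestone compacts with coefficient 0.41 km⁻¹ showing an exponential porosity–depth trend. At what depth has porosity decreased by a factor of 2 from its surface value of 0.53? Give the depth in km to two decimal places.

1.69 km

n/n₀ = 1/2 ⇒ exp(−c·z) = 1/2 ⇒ z = ln(2) / c
z = 0.6931 / 0.41 = 1.691 km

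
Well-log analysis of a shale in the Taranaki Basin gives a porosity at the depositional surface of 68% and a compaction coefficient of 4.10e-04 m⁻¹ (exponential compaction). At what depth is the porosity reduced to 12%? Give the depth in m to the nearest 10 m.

4230 m

Working in km (1 km = 1000 m; β in km⁻¹ = β in m⁻¹ × 1000):
Invert Athy's law: d = ln(phi₀/phi) / β
d = ln(0.68/0.12) / 0.41 = ln(5.667) / 0.41 = 1.7346 / 0.41 = 4.231 km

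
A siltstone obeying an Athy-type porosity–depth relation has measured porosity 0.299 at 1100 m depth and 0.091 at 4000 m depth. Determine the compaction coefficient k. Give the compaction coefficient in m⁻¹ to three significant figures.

Working in km (1 km = 1000 m; k in km⁻¹ = k in m⁻¹ × 1000):
Athy: n(d) = n₀ e^(−kd) ⇒ n₁/n₂ = e^{k(d₂−d₁)} ⇒ k = ln(n₁/n₂)/(d₂−d₁)
k = ln(0.299/0.091) / (4 − 1.1) = ln(3.286) / 2.9 = 1.1896 / 2.9 = 0.4102 km⁻¹

0.000410 m⁻¹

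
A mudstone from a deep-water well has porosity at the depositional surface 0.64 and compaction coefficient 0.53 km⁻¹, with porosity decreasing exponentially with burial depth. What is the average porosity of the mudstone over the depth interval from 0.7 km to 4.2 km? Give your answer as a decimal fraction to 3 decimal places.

⟨φ⟩ = (1/(Z₂−Z₁)) ∫ φ₀ e^(−βZ) dZ = φ₀·(e^(−β·Z₁) − e^(−β·Z₂)) / (β·(Z₂−Z₁))
e^(−0.53×0.7) = 0.6900; e^(−0.53×4.2) = 0.1080
⟨φ⟩ = 0.64 × (0.6900 − 0.1080) / (0.53 × 3.5) = 0.64 × 0.3138 = 0.2008

0.201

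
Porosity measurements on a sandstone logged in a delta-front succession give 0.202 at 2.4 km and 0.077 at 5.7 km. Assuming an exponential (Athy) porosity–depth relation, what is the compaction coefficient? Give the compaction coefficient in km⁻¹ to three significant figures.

Athy: phi(z) = phi₀ e^(−βz) ⇒ phi₁/phi₂ = e^{β(z₂−z₁)} ⇒ β = ln(phi₁/phi₂)/(z₂−z₁)
β = ln(0.202/0.077) / (5.7 − 2.4) = ln(2.623) / 3.3 = 0.9645 / 3.3 = 0.2923 km⁻¹

0.292 km⁻¹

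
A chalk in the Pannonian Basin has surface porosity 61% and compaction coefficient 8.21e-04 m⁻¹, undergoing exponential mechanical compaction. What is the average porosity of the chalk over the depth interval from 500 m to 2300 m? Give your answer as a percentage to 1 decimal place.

21.1%

Working in km (1 km = 1000 m; c in km⁻¹ = c in m⁻¹ × 1000):
⟨φ⟩ = (1/(z₂−z₁)) ∫ φ₀ e^(−cz) dz = φ₀·(e^(−c·z₁) − e^(−c·z₂)) / (c·(z₂−z₁))
e^(−0.821×0.5) = 0.6633; e^(−0.821×2.3) = 0.1513
⟨φ⟩ = 0.61 × (0.6633 − 0.1513) / (0.821 × 1.8) = 0.61 × 0.3465 = 0.2113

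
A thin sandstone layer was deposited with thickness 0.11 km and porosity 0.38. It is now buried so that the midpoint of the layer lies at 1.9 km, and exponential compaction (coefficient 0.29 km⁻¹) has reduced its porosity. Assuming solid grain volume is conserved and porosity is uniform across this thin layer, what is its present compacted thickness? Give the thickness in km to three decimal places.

Porosity at 1.9 km: n = 0.38·exp(−0.29×1.9) = 0.2190
Solid-volume conservation: h(1−n) = h₀(1−n₀) ⇒ h = h₀·(1−n₀)/(1−n)
h = 0.11 × (1 − 0.38)/(1 − 0.2190) = 0.11 × 0.7939 = 0.0873 km

0.087 km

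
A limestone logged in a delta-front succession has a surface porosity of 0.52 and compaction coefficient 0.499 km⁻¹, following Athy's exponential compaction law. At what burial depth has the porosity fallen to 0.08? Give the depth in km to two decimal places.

3.75 km

Invert Athy's law: d = ln(n₀/n) / k
d = ln(0.52/0.08) / 0.499 = ln(6.5) / 0.499 = 1.8718 / 0.499 = 3.751 km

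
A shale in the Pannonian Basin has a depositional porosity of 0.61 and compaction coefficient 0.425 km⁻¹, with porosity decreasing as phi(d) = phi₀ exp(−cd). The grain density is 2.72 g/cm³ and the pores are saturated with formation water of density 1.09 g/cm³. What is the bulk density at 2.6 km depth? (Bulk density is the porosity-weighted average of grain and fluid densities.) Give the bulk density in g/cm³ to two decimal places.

2.39 g/cm³

Porosity at depth: phi = 0.61·exp(−0.425×2.6) = 0.61×0.3312 = 0.2020
Bulk density: ρ_b = (1−phi)ρ_g + phi·ρ_f = 0.7980×2.72 + 0.2020×1.09
       = 2.170 + 0.220 = 2.391 g/cm³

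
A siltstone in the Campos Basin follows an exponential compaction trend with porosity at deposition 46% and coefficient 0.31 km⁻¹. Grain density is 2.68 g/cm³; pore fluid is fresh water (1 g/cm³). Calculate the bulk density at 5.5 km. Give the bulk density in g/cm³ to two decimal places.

2.54 g/cm³

Porosity at depth: n = 0.46·exp(−0.31×5.5) = 0.46×0.1818 = 0.0836
Bulk density: ρ_b = (1−n)ρ_g + n·ρ_f = 0.9164×2.68 + 0.0836×1
       = 2.456 + 0.084 = 2.540 g/cm³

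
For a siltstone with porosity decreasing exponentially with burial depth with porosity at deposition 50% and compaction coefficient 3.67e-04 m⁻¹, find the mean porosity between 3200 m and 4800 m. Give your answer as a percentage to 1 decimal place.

11.7%

Working in km (1 km = 1000 m; k in km⁻¹ = k in m⁻¹ × 1000):
⟨n⟩ = (1/(Z₂−Z₁)) ∫ n₀ e^(−kZ) dZ = n₀·(e^(−k·Z₁) − e^(−k·Z₂)) / (k·(Z₂−Z₁))
e^(−0.367×3.2) = 0.3090; e^(−0.367×4.8) = 0.1718
⟨n⟩ = 0.5 × (0.3090 − 0.1718) / (0.367 × 1.6) = 0.5 × 0.2337 = 0.1169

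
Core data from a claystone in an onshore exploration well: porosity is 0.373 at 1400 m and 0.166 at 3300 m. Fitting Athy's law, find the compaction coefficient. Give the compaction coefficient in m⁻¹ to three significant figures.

Working in km (1 km = 1000 m; c in km⁻¹ = c in m⁻¹ × 1000):
Athy: φ(d) = φ₀ e^(−cd) ⇒ φ₁/φ₂ = e^{c(d₂−d₁)} ⇒ c = ln(φ₁/φ₂)/(d₂−d₁)
c = ln(0.373/0.166) / (3.3 − 1.4) = ln(2.247) / 1.9 = 0.8096 / 1.9 = 0.4261 km⁻¹

0.000426 m⁻¹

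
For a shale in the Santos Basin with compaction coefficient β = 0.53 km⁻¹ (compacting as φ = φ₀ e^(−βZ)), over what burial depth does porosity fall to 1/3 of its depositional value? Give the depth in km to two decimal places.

2.07 km

φ/φ₀ = 1/3 ⇒ exp(−β·Z) = 1/3 ⇒ Z = ln(3) / β
Z = 1.0986 / 0.53 = 2.073 km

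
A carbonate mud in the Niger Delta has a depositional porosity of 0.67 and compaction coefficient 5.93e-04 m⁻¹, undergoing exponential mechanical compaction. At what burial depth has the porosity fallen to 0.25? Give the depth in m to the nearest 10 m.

Working in km (1 km = 1000 m; k in km⁻¹ = k in m⁻¹ × 1000):
Invert Athy's law: Z = ln(phi₀/phi) / k
Z = ln(0.67/0.25) / 0.593 = ln(2.68) / 0.593 = 0.9858 / 0.593 = 1.662 km

1660 m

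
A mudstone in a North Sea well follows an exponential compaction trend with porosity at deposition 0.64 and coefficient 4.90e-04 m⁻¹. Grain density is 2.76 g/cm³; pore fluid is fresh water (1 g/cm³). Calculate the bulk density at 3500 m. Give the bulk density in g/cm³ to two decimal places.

Working in km (1 km = 1000 m; k in km⁻¹ = k in m⁻¹ × 1000):
Porosity at depth: φ = 0.64·exp(−0.49×3.5) = 0.64×0.1800 = 0.1152
Bulk density: ρ_b = (1−φ)ρ_g + φ·ρ_f = 0.8848×2.76 + 0.1152×1
       = 2.442 + 0.115 = 2.557 g/cm³

2.56 g/cm³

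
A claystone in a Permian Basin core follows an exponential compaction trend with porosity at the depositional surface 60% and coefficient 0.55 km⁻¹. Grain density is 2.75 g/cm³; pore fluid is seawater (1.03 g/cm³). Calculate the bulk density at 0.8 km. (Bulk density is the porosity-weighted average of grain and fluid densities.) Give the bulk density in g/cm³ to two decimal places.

Porosity at depth: phi = 0.6·exp(−0.55×0.8) = 0.6×0.6440 = 0.3864
Bulk density: ρ_b = (1−phi)ρ_g + phi·ρ_f = 0.6136×2.75 + 0.3864×1.03
       = 1.687 + 0.398 = 2.085 g/cm³

2.09 g/cm³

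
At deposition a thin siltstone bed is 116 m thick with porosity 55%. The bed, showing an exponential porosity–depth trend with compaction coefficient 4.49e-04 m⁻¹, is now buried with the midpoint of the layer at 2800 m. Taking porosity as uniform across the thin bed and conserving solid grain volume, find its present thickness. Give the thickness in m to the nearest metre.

62 m

Working in km (1 km = 1000 m; c in km⁻¹ = c in m⁻¹ × 1000):
Porosity at 2.8 km: n = 0.55·exp(−0.449×2.8) = 0.1564
Solid-volume conservation: h(1−n) = h₀(1−n₀) ⇒ h = h₀·(1−n₀)/(1−n)
h = 0.116 × (1 − 0.55)/(1 − 0.1564) = 0.116 × 0.5335 = 0.0619 km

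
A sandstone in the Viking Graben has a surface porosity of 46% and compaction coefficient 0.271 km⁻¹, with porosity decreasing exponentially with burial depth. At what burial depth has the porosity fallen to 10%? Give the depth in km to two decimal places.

Invert Athy's law: d = ln(n₀/n) / k
d = ln(0.46/0.1) / 0.271 = ln(4.6) / 0.271 = 1.5261 / 0.271 = 5.631 km

5.63 km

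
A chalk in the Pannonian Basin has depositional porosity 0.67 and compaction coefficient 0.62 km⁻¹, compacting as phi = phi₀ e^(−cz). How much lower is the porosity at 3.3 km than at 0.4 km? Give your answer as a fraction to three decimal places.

phi(0.4) = 0.67·e^(−0.62×0.4) = 0.5228
phi(3.3) = 0.67·e^(−0.62×3.3) = 0.0866
Δphi = 0.5228 − 0.0866 = 0.4362

0.436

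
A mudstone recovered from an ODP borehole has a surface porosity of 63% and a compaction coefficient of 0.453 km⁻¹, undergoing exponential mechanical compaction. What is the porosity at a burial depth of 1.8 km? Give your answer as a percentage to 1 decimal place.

n = n₀·exp(−c·d) = 0.63 × exp(−0.453 × 1.8) = 0.63 × exp(−0.8154)
  = 0.63 × 0.4425 = 0.2788

27.9%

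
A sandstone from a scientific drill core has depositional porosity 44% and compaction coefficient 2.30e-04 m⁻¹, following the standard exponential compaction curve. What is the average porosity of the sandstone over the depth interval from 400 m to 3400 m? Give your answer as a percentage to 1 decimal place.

29.0%

Working in km (1 km = 1000 m; k in km⁻¹ = k in m⁻¹ × 1000):
⟨φ⟩ = (1/(Z₂−Z₁)) ∫ φ₀ e^(−kZ) dZ = φ₀·(e^(−k·Z₁) − e^(−k·Z₂)) / (k·(Z₂−Z₁))
e^(−0.23×0.4) = 0.9121; e^(−0.23×3.4) = 0.4575
⟨φ⟩ = 0.44 × (0.9121 − 0.4575) / (0.23 × 3) = 0.44 × 0.6589 = 0.2899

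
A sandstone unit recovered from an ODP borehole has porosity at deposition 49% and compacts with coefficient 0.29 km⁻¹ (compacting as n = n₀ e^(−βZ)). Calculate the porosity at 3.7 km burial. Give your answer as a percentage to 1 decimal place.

16.8%

n = n₀·exp(−β·Z) = 0.49 × exp(−0.29 × 3.7) = 0.49 × exp(−1.073)
  = 0.49 × 0.3420 = 0.1676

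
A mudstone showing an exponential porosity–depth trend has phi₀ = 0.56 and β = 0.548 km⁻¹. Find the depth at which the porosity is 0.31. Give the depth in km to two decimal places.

Invert Athy's law: Z = ln(phi₀/phi) / β
Z = ln(0.56/0.31) / 0.548 = ln(1.806) / 0.548 = 0.5914 / 0.548 = 1.079 km

1.08 km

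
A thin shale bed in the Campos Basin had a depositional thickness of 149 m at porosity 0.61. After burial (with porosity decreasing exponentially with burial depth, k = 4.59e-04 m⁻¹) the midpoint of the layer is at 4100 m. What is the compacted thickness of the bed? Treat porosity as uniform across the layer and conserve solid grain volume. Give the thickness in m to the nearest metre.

Working in km (1 km = 1000 m; k in km⁻¹ = k in m⁻¹ × 1000):
Porosity at 4.1 km: φ = 0.61·exp(−0.459×4.1) = 0.0929
Solid-volume conservation: h(1−φ) = h₀(1−φ₀) ⇒ h = h₀·(1−φ₀)/(1−φ)
h = 0.149 × (1 − 0.61)/(1 − 0.0929) = 0.149 × 0.4299 = 0.0641 km

64 m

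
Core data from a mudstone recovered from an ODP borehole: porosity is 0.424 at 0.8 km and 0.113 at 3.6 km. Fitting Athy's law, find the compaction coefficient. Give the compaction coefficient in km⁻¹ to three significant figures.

0.472 km⁻¹

Athy: n(d) = n₀ e^(−cd) ⇒ n₁/n₂ = e^{c(d₂−d₁)} ⇒ c = ln(n₁/n₂)/(d₂−d₁)
c = ln(0.424/0.113) / (3.6 − 0.8) = ln(3.752) / 2.8 = 1.3223 / 2.8 = 0.4723 km⁻¹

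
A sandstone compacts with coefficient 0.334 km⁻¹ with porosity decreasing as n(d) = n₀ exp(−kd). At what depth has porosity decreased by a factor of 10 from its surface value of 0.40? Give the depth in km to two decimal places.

6.89 km

n/n₀ = 1/10 ⇒ exp(−k·d) = 1/10 ⇒ d = ln(10) / k
d = 2.3026 / 0.334 = 6.894 km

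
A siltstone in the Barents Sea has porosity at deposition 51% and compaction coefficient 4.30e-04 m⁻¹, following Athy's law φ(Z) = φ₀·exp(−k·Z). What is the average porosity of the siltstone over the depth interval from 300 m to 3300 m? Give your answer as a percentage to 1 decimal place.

Working in km (1 km = 1000 m; k in km⁻¹ = k in m⁻¹ × 1000):
⟨φ⟩ = (1/(Z₂−Z₁)) ∫ φ₀ e^(−kZ) dZ = φ₀·(e^(−k·Z₁) − e^(−k·Z₂)) / (k·(Z₂−Z₁))
e^(−0.43×0.3) = 0.8790; e^(−0.43×3.3) = 0.2420
⟨φ⟩ = 0.51 × (0.8790 − 0.2420) / (0.43 × 3) = 0.51 × 0.4938 = 0.2518

25.2%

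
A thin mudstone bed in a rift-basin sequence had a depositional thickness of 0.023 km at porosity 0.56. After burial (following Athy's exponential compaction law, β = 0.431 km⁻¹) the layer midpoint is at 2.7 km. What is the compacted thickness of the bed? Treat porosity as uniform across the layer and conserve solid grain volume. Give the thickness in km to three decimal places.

Porosity at 2.7 km: n = 0.56·exp(−0.431×2.7) = 0.1749
Solid-volume conservation: h(1−n) = h₀(1−n₀) ⇒ h = h₀·(1−n₀)/(1−n)
h = 0.023 × (1 − 0.56)/(1 − 0.1749) = 0.023 × 0.5333 = 0.0123 km

0.012 km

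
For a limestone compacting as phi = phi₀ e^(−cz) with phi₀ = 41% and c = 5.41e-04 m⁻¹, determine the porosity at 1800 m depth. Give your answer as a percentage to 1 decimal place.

Working in km (1 km = 1000 m; c in km⁻¹ = c in m⁻¹ × 1000):
phi = phi₀·exp(−c·z) = 0.41 × exp(−0.541 × 1.8) = 0.41 × exp(−0.9738)
  = 0.41 × 0.3776 = 0.1548

15.5%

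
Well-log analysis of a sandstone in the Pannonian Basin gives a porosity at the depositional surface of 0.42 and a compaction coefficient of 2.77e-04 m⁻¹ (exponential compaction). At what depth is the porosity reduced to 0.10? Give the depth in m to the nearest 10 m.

Working in km (1 km = 1000 m; k in km⁻¹ = k in m⁻¹ × 1000):
Invert Athy's law: d = ln(phi₀/phi) / k
d = ln(0.42/0.1) / 0.277 = ln(4.2) / 0.277 = 1.4351 / 0.277 = 5.181 km

5180 m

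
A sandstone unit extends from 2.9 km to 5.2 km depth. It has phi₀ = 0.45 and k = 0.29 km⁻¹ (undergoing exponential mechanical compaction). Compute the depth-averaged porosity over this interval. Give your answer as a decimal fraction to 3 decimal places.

⟨phi⟩ = (1/(d₂−d₁)) ∫ phi₀ e^(−kd) dd = phi₀·(e^(−k·d₁) − e^(−k·d₂)) / (k·(d₂−d₁))
e^(−0.29×2.9) = 0.4313; e^(−0.29×5.2) = 0.2214
⟨phi⟩ = 0.45 × (0.4313 − 0.2214) / (0.29 × 2.3) = 0.45 × 0.3147 = 0.1416

0.142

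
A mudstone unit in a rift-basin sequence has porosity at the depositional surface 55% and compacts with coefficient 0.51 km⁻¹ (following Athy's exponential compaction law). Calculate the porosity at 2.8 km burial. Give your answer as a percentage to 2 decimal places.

13.19%

phi = phi₀·exp(−c·z) = 0.55 × exp(−0.51 × 2.8) = 0.55 × exp(−1.428)
  = 0.55 × 0.2398 = 0.1319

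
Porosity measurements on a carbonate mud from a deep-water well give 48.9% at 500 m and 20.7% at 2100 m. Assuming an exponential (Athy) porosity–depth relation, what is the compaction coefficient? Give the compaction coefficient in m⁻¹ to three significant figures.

Working in km (1 km = 1000 m; β in km⁻¹ = β in m⁻¹ × 1000):
Athy: phi(z) = phi₀ e^(−βz) ⇒ phi₁/phi₂ = e^{β(z₂−z₁)} ⇒ β = ln(phi₁/phi₂)/(z₂−z₁)
β = ln(0.489/0.207) / (2.1 − 0.5) = ln(2.362) / 1.6 = 0.8596 / 1.6 = 0.5373 km⁻¹

0.000537 m⁻¹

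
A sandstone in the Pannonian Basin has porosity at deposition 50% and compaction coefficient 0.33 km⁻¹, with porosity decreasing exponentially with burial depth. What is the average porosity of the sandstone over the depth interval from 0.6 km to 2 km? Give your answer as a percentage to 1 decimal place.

⟨φ⟩ = (1/(d₂−d₁)) ∫ φ₀ e^(−βd) dd = φ₀·(e^(−β·d₁) − e^(−β·d₂)) / (β·(d₂−d₁))
e^(−0.33×0.6) = 0.8204; e^(−0.33×2) = 0.5169
⟨φ⟩ = 0.5 × (0.8204 − 0.5169) / (0.33 × 1.4) = 0.5 × 0.6570 = 0.3285

32.8%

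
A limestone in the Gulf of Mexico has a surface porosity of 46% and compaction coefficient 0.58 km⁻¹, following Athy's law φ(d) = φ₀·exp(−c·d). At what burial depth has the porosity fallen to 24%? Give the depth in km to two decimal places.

Invert Athy's law: d = ln(φ₀/φ) / c
d = ln(0.46/0.24) / 0.58 = ln(1.917) / 0.58 = 0.6506 / 0.58 = 1.122 km

1.12 km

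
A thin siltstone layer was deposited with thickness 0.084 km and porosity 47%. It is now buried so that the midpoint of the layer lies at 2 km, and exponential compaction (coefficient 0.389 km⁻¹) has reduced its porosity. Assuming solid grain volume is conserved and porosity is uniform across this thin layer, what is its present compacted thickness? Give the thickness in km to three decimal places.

0.057 km

Porosity at 2 km: phi = 0.47·exp(−0.389×2) = 0.2159
Solid-volume conservation: h(1−phi) = h₀(1−phi₀) ⇒ h = h₀·(1−phi₀)/(1−phi)
h = 0.084 × (1 − 0.47)/(1 − 0.2159) = 0.084 × 0.6759 = 0.0568 km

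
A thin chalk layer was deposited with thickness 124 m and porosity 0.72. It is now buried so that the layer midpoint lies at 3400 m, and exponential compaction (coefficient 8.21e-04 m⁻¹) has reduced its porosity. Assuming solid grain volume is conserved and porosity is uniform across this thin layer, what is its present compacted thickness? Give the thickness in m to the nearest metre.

36 m

Working in km (1 km = 1000 m; c in km⁻¹ = c in m⁻¹ × 1000):
Porosity at 3.4 km: n = 0.72·exp(−0.821×3.4) = 0.0442
Solid-volume conservation: h(1−n) = h₀(1−n₀) ⇒ h = h₀·(1−n₀)/(1−n)
h = 0.124 × (1 − 0.72)/(1 − 0.0442) = 0.124 × 0.2929 = 0.0363 km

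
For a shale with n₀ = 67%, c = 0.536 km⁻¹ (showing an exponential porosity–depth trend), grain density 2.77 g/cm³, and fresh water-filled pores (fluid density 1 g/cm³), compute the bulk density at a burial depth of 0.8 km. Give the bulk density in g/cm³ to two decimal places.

Porosity at depth: n = 0.67·exp(−0.536×0.8) = 0.67×0.6513 = 0.4364
Bulk density: ρ_b = (1−n)ρ_g + n·ρ_f = 0.5636×2.77 + 0.4364×1
       = 1.561 + 0.436 = 1.998 g/cm³

2.00 g/cm³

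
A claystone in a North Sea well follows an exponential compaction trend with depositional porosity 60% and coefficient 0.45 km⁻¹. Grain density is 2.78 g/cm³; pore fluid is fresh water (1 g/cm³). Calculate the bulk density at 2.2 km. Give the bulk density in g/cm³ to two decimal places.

2.38 g/cm³

Porosity at depth: phi = 0.6·exp(−0.45×2.2) = 0.6×0.3716 = 0.2229
Bulk density: ρ_b = (1−phi)ρ_g + phi·ρ_f = 0.7771×2.78 + 0.2229×1
       = 2.160 + 0.223 = 2.383 g/cm³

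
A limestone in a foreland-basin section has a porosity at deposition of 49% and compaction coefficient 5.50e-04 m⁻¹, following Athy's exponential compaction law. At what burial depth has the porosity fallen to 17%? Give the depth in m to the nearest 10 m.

1920 m

Working in km (1 km = 1000 m; c in km⁻¹ = c in m⁻¹ × 1000):
Invert Athy's law: Z = ln(n₀/n) / c
Z = ln(0.49/0.17) / 0.55 = ln(2.882) / 0.55 = 1.0586 / 0.55 = 1.925 km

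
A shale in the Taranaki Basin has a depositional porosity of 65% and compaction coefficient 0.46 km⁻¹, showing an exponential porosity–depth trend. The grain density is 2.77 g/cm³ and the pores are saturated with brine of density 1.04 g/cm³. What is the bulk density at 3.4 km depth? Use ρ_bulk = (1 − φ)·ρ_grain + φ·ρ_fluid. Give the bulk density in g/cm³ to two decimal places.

Porosity at depth: n = 0.65·exp(−0.46×3.4) = 0.65×0.2093 = 0.1360
Bulk density: ρ_b = (1−n)ρ_g + n·ρ_f = 0.8640×2.77 + 0.1360×1.04
       = 2.393 + 0.141 = 2.535 g/cm³

2.53 g/cm³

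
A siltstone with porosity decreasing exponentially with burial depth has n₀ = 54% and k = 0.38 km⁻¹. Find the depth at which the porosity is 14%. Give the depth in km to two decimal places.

Invert Athy's law: z = ln(n₀/n) / k
z = ln(0.54/0.14) / 0.38 = ln(3.857) / 0.38 = 1.3499 / 0.38 = 3.552 km

3.55 km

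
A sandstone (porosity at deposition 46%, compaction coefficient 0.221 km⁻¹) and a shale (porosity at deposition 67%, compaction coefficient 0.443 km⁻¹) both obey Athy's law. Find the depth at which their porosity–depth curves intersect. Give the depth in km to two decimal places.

1.69 km

Set phi₀ₐ e^(−βₐd) = phi₀ᵦ e^(−βᵦd) ⇒ ln(phi₀ₐ/phi₀ᵦ) = (βₐ − βᵦ)·d
d = ln(0.46/0.67) / (0.221 − 0.443) = -0.3761 / -0.222 = 1.694 km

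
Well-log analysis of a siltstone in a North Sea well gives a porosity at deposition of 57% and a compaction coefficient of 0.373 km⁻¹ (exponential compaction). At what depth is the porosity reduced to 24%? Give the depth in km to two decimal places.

Invert Athy's law: d = ln(n₀/n) / k
d = ln(0.57/0.24) / 0.373 = ln(2.375) / 0.373 = 0.8650 / 0.373 = 2.319 km

2.32 km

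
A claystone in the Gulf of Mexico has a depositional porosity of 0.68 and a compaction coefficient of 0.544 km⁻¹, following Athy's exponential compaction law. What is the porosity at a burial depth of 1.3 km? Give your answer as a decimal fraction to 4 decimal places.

phi = phi₀·exp(−c·z) = 0.68 × exp(−0.544 × 1.3) = 0.68 × exp(−0.7072)
  = 0.68 × 0.4930 = 0.3353

0.3353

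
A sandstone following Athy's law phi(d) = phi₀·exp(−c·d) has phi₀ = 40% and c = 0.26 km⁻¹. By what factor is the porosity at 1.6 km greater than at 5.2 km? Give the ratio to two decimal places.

phi(d₁)/phi(d₂) = e^(−c·d₁)/e^(−c·d₂) = e^{c(d₂−d₁)}
= exp(0.26 × 3.6) = exp(0.936) = 2.5498

2.55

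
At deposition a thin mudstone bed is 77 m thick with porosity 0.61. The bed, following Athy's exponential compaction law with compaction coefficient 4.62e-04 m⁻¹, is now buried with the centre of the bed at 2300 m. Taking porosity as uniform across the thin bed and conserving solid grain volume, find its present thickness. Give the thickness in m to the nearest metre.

38 m

Working in km (1 km = 1000 m; c in km⁻¹ = c in m⁻¹ × 1000):
Porosity at 2.3 km: phi = 0.61·exp(−0.462×2.3) = 0.2108
Solid-volume conservation: h(1−phi) = h₀(1−phi₀) ⇒ h = h₀·(1−phi₀)/(1−phi)
h = 0.077 × (1 − 0.61)/(1 − 0.2108) = 0.077 × 0.4942 = 0.0381 km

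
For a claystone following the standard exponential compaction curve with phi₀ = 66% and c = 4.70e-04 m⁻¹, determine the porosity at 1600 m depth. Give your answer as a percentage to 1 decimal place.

Working in km (1 km = 1000 m; c in km⁻¹ = c in m⁻¹ × 1000):
phi = phi₀·exp(−c·z) = 0.66 × exp(−0.47 × 1.6) = 0.66 × exp(−0.752)
  = 0.66 × 0.4714 = 0.3111

31.1%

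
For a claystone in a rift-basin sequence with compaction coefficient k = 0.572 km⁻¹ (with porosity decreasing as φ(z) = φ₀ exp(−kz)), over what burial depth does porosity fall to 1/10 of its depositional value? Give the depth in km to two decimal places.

4.03 km

φ/φ₀ = 1/10 ⇒ exp(−k·z) = 1/10 ⇒ z = ln(10) / k
z = 2.3026 / 0.572 = 4.025 km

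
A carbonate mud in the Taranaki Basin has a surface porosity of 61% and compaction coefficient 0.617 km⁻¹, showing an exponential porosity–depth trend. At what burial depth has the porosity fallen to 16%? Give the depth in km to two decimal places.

2.17 km

Invert Athy's law: z = ln(phi₀/phi) / β
z = ln(0.61/0.16) / 0.617 = ln(3.812) / 0.617 = 1.3383 / 0.617 = 2.169 km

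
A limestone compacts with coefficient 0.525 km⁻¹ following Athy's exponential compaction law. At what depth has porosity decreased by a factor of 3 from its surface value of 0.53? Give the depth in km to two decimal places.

φ/φ₀ = 1/3 ⇒ exp(−k·z) = 1/3 ⇒ z = ln(3) / k
z = 1.0986 / 0.525 = 2.093 km

2.09 km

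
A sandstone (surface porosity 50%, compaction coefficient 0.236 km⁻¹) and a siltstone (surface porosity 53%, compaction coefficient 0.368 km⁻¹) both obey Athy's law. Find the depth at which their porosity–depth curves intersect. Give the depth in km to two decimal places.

Set n₀ₐ e^(−kₐZ) = n₀ᵦ e^(−kᵦZ) ⇒ ln(n₀ₐ/n₀ᵦ) = (kₐ − kᵦ)·Z
Z = ln(0.5/0.53) / (0.236 − 0.368) = -0.0583 / -0.132 = 0.441 km

0.44 km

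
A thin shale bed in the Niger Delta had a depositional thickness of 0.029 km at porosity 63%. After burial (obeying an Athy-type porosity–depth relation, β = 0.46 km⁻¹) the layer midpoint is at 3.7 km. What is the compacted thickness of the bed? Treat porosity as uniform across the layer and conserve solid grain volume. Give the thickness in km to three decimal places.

Porosity at 3.7 km: phi = 0.63·exp(−0.46×3.7) = 0.1149
Solid-volume conservation: h(1−phi) = h₀(1−phi₀) ⇒ h = h₀·(1−phi₀)/(1−phi)
h = 0.029 × (1 − 0.63)/(1 − 0.1149) = 0.029 × 0.4180 = 0.0121 km

0.012 km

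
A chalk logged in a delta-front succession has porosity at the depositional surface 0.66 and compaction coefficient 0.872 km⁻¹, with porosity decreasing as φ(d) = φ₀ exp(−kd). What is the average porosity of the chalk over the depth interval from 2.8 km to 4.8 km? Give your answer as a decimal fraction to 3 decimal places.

0.027

⟨φ⟩ = (1/(d₂−d₁)) ∫ φ₀ e^(−kd) dd = φ₀·(e^(−k·d₁) − e^(−k·d₂)) / (k·(d₂−d₁))
e^(−0.872×2.8) = 0.0870; e^(−0.872×4.8) = 0.0152
⟨φ⟩ = 0.66 × (0.0870 − 0.0152) / (0.872 × 2) = 0.66 × 0.0412 = 0.0272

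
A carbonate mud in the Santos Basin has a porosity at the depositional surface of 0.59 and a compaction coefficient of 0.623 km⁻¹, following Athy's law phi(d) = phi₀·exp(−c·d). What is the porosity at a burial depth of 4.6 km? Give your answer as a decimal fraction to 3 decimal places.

0.034

phi = phi₀·exp(−c·d) = 0.59 × exp(−0.623 × 4.6) = 0.59 × exp(−2.866)
  = 0.59 × 0.0569 = 0.0336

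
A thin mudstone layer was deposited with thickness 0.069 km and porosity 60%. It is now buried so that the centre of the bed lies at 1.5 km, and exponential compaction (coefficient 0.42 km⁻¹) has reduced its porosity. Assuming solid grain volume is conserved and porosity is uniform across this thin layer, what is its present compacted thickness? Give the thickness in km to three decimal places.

0.041 km

Porosity at 1.5 km: n = 0.6·exp(−0.42×1.5) = 0.3196
Solid-volume conservation: h(1−n) = h₀(1−n₀) ⇒ h = h₀·(1−n₀)/(1−n)
h = 0.069 × (1 − 0.6)/(1 − 0.3196) = 0.069 × 0.5879 = 0.0406 km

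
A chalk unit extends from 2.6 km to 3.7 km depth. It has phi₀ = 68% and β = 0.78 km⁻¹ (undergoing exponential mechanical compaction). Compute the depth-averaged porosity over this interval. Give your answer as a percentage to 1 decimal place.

6.0%

⟨phi⟩ = (1/(z₂−z₁)) ∫ phi₀ e^(−βz) dz = phi₀·(e^(−β·z₁) − e^(−β·z₂)) / (β·(z₂−z₁))
e^(−0.78×2.6) = 0.1316; e^(−0.78×3.7) = 0.0558
⟨phi⟩ = 0.68 × (0.1316 − 0.0558) / (0.78 × 1.1) = 0.68 × 0.0883 = 0.0601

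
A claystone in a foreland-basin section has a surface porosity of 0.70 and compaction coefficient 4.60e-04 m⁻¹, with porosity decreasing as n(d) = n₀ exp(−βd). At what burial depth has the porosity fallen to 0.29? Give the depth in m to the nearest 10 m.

1920 m

Working in km (1 km = 1000 m; β in km⁻¹ = β in m⁻¹ × 1000):
Invert Athy's law: d = ln(n₀/n) / β
d = ln(0.7/0.29) / 0.46 = ln(2.414) / 0.46 = 0.8812 / 0.46 = 1.916 km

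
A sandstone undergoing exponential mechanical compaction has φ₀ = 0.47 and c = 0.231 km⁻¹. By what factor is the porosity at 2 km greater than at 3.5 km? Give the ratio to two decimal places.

1.41

φ(d₁)/φ(d₂) = e^(−c·d₁)/e^(−c·d₂) = e^{c(d₂−d₁)}
= exp(0.231 × 1.5) = exp(0.3465) = 1.4141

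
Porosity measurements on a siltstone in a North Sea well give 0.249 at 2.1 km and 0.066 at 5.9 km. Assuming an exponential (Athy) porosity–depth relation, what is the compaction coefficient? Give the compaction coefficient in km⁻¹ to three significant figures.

0.349 km⁻¹

Athy: φ(z) = φ₀ e^(−βz) ⇒ φ₁/φ₂ = e^{β(z₂−z₁)} ⇒ β = ln(φ₁/φ₂)/(z₂−z₁)
β = ln(0.249/0.066) / (5.9 − 2.1) = ln(3.773) / 3.8 = 1.3278 / 3.8 = 0.3494 km⁻¹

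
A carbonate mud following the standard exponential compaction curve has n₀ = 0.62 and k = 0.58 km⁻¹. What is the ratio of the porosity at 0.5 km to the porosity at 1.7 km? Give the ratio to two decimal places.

n(z₁)/n(z₂) = e^(−k·z₁)/e^(−k·z₂) = e^{k(z₂−z₁)}
= exp(0.58 × 1.2) = exp(0.696) = 2.0057

2.01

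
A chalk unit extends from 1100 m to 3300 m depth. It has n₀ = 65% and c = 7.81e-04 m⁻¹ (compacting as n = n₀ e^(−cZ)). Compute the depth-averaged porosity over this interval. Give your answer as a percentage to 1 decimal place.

Working in km (1 km = 1000 m; c in km⁻¹ = c in m⁻¹ × 1000):
⟨n⟩ = (1/(Z₂−Z₁)) ∫ n₀ e^(−cZ) dZ = n₀·(e^(−c·Z₁) − e^(−c·Z₂)) / (c·(Z₂−Z₁))
e^(−0.781×1.1) = 0.4235; e^(−0.781×3.3) = 0.0760
⟨n⟩ = 0.65 × (0.4235 − 0.0760) / (0.781 × 2.2) = 0.65 × 0.2023 = 0.1315

13.1%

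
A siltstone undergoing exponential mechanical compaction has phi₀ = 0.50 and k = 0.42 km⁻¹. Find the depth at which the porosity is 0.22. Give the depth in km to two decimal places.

Invert Athy's law: z = ln(phi₀/phi) / k
z = ln(0.5/0.22) / 0.42 = ln(2.273) / 0.42 = 0.8210 / 0.42 = 1.955 km

1.95 km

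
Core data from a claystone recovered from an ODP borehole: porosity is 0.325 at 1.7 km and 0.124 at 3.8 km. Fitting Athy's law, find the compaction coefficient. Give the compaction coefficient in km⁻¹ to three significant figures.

0.459 km⁻¹

Athy: φ(Z) = φ₀ e^(−kZ) ⇒ φ₁/φ₂ = e^{k(Z₂−Z₁)} ⇒ k = ln(φ₁/φ₂)/(Z₂−Z₁)
k = ln(0.325/0.124) / (3.8 − 1.7) = ln(2.621) / 2.1 = 0.9635 / 2.1 = 0.4588 km⁻¹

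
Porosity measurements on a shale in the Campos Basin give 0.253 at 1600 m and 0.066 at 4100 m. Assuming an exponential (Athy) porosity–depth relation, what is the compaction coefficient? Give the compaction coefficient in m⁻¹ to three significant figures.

0.000537 m⁻¹

Working in km (1 km = 1000 m; β in km⁻¹ = β in m⁻¹ × 1000):
Athy: phi(Z) = phi₀ e^(−βZ) ⇒ phi₁/phi₂ = e^{β(Z₂−Z₁)} ⇒ β = ln(phi₁/phi₂)/(Z₂−Z₁)
β = ln(0.253/0.066) / (4.1 − 1.6) = ln(3.833) / 2.5 = 1.3437 / 2.5 = 0.5375 km⁻¹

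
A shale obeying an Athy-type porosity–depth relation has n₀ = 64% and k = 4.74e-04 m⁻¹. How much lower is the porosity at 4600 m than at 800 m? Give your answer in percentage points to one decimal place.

36.6 percentage points

Working in km (1 km = 1000 m; k in km⁻¹ = k in m⁻¹ × 1000):
n(0.8) = 0.64·e^(−0.474×0.8) = 0.4380
n(4.6) = 0.64·e^(−0.474×4.6) = 0.0723
Δn = 0.4380 − 0.0723 = 0.3657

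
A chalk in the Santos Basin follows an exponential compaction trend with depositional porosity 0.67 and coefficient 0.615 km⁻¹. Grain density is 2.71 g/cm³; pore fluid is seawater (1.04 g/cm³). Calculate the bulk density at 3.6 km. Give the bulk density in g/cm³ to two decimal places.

2.59 g/cm³

Porosity at depth: phi = 0.67·exp(−0.615×3.6) = 0.67×0.1093 = 0.0732
Bulk density: ρ_b = (1−phi)ρ_g + phi·ρ_f = 0.9268×2.71 + 0.0732×1.04
       = 2.512 + 0.076 = 2.588 g/cm³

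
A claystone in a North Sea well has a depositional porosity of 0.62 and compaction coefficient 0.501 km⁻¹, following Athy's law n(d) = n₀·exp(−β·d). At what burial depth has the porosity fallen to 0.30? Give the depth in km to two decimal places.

Invert Athy's law: d = ln(n₀/n) / β
d = ln(0.62/0.3) / 0.501 = ln(2.067) / 0.501 = 0.7259 / 0.501 = 1.449 km

1.45 km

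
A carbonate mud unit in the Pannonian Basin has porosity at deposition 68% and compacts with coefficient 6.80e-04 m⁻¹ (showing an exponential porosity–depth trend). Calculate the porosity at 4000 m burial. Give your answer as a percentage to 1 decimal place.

4.5%

Working in km (1 km = 1000 m; k in km⁻¹ = k in m⁻¹ × 1000):
phi = phi₀·exp(−k·d) = 0.68 × exp(−0.68 × 4) = 0.68 × exp(−2.72)
  = 0.68 × 0.0659 = 0.0448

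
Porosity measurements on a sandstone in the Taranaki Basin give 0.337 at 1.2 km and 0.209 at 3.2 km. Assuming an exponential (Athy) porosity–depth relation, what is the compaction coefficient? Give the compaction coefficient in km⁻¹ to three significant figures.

0.239 km⁻¹

Athy: phi(z) = phi₀ e^(−kz) ⇒ phi₁/phi₂ = e^{k(z₂−z₁)} ⇒ k = ln(phi₁/phi₂)/(z₂−z₁)
k = ln(0.337/0.209) / (3.2 − 1.2) = ln(1.612) / 2 = 0.4777 / 2 = 0.2389 km⁻¹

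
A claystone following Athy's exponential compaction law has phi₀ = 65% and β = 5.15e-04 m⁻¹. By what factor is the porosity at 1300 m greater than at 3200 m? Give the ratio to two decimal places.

2.66

Working in km (1 km = 1000 m; β in km⁻¹ = β in m⁻¹ × 1000):
phi(d₁)/phi(d₂) = e^(−β·d₁)/e^(−β·d₂) = e^{β(d₂−d₁)}
= exp(0.515 × 1.9) = exp(0.9785) = 2.6605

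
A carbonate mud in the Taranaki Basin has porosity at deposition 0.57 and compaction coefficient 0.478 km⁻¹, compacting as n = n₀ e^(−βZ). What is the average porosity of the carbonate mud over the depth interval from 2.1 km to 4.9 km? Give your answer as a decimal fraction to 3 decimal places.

0.115

⟨n⟩ = (1/(Z₂−Z₁)) ∫ n₀ e^(−βZ) dZ = n₀·(e^(−β·Z₁) − e^(−β·Z₂)) / (β·(Z₂−Z₁))
e^(−0.478×2.1) = 0.3665; e^(−0.478×4.9) = 0.0961
⟨n⟩ = 0.57 × (0.3665 − 0.0961) / (0.478 × 2.8) = 0.57 × 0.2020 = 0.1151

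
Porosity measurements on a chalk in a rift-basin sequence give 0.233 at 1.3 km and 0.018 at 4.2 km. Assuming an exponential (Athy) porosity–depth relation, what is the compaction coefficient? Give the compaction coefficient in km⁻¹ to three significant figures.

0.883 km⁻¹

Athy: n(Z) = n₀ e^(−kZ) ⇒ n₁/n₂ = e^{k(Z₂−Z₁)} ⇒ k = ln(n₁/n₂)/(Z₂−Z₁)
k = ln(0.233/0.018) / (4.2 − 1.3) = ln(12.94) / 2.9 = 2.5607 / 2.9 = 0.883 km⁻¹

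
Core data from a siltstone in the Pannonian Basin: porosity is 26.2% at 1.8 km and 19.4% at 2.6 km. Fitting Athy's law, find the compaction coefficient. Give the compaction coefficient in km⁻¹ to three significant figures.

0.376 km⁻¹

Athy: n(z) = n₀ e^(−cz) ⇒ n₁/n₂ = e^{c(z₂−z₁)} ⇒ c = ln(n₁/n₂)/(z₂−z₁)
c = ln(0.262/0.194) / (2.6 − 1.8) = ln(1.351) / 0.8 = 0.3005 / 0.8 = 0.3756 km⁻¹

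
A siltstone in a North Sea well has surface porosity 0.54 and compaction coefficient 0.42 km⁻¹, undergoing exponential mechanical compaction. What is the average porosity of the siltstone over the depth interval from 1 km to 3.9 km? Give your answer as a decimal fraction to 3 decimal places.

⟨phi⟩ = (1/(d₂−d₁)) ∫ phi₀ e^(−kd) dd = phi₀·(e^(−k·d₁) − e^(−k·d₂)) / (k·(d₂−d₁))
e^(−0.42×1) = 0.6570; e^(−0.42×3.9) = 0.1944
⟨phi⟩ = 0.54 × (0.6570 − 0.1944) / (0.42 × 2.9) = 0.54 × 0.3799 = 0.2051

0.205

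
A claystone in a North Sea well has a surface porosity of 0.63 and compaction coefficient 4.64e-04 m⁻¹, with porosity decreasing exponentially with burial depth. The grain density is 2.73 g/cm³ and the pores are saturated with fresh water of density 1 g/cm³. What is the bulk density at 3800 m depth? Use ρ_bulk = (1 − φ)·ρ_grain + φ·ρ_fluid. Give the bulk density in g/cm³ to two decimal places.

2.54 g/cm³

Working in km (1 km = 1000 m; β in km⁻¹ = β in m⁻¹ × 1000):
Porosity at depth: n = 0.63·exp(−0.464×3.8) = 0.63×0.1715 = 0.1080
Bulk density: ρ_b = (1−n)ρ_g + n·ρ_f = 0.8920×2.73 + 0.1080×1
       = 2.435 + 0.108 = 2.543 g/cm³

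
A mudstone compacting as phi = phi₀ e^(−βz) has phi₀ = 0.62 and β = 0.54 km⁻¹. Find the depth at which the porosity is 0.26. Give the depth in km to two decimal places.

1.61 km

Invert Athy's law: z = ln(phi₀/phi) / β
z = ln(0.62/0.26) / 0.54 = ln(2.385) / 0.54 = 0.8690 / 0.54 = 1.609 km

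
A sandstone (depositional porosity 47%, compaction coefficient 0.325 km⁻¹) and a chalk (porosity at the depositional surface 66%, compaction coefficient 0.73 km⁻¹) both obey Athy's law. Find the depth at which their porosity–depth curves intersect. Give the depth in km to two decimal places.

0.84 km

Set phi₀ₐ e^(−kₐd) = phi₀ᵦ e^(−kᵦd) ⇒ ln(phi₀ₐ/phi₀ᵦ) = (kₐ − kᵦ)·d
d = ln(0.47/0.66) / (0.325 − 0.73) = -0.3395 / -0.405 = 0.838 km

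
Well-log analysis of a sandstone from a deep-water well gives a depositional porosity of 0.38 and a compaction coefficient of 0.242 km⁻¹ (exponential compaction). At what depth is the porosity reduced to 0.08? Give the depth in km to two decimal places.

6.44 km

Invert Athy's law: Z = ln(φ₀/φ) / k
Z = ln(0.38/0.08) / 0.242 = ln(4.75) / 0.242 = 1.5581 / 0.242 = 6.439 km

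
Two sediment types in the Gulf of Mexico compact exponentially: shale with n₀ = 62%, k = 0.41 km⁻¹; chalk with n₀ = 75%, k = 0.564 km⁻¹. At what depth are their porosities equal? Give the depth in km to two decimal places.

1.24 km

Set n₀ₐ e^(−kₐz) = n₀ᵦ e^(−kᵦz) ⇒ ln(n₀ₐ/n₀ᵦ) = (kₐ − kᵦ)·z
z = ln(0.62/0.75) / (0.41 − 0.564) = -0.1904 / -0.154 = 1.236 km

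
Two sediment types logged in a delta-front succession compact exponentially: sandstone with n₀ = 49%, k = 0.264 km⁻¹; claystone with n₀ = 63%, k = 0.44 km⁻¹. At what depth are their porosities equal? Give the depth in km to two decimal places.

1.43 km

Set n₀ₐ e^(−kₐz) = n₀ᵦ e^(−kᵦz) ⇒ ln(n₀ₐ/n₀ᵦ) = (kₐ − kᵦ)·z
z = ln(0.49/0.63) / (0.264 − 0.44) = -0.2513 / -0.176 = 1.428 km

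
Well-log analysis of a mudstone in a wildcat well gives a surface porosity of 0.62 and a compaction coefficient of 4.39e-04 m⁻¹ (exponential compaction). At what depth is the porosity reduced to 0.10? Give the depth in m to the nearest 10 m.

4160 m

Working in km (1 km = 1000 m; c in km⁻¹ = c in m⁻¹ × 1000):
Invert Athy's law: Z = ln(φ₀/φ) / c
Z = ln(0.62/0.1) / 0.439 = ln(6.2) / 0.439 = 1.8245 / 0.439 = 4.156 km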